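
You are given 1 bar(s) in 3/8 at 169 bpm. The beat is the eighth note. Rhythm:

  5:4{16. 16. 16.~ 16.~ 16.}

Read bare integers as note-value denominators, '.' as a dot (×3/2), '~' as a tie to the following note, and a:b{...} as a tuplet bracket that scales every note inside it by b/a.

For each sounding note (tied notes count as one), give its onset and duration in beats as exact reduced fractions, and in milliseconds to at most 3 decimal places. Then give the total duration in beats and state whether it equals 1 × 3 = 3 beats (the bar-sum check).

1) 0.0ms=0b +213.018ms=3/5b
2) 213.018ms=3/5b +213.018ms=3/5b
3) 426.036ms=6/5b +639.053ms=9/5b
Σ=3b of 3 (169bpm 3/8) — PASS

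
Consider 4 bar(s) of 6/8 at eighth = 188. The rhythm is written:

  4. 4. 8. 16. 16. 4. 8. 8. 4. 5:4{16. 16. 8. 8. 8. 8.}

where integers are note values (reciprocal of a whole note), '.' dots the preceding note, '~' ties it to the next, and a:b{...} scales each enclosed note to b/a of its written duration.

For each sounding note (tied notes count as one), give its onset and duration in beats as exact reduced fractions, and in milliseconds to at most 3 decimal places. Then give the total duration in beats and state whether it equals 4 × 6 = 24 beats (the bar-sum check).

1) 0.0ms=0b +957.447ms=3b
2) 957.447ms=3b +957.447ms=3b
3) 1914.894ms=6b +478.723ms=3/2b
4) 2393.617ms=15/2b +239.362ms=3/4b
5) 2632.979ms=33/4b +239.362ms=3/4b
6) 2872.34ms=9b +957.447ms=3b
7) 3829.787ms=12b +478.723ms=3/2b
8) 4308.511ms=27/2b +478.723ms=3/2b
9) 4787.234ms=15b +957.447ms=3b
10) 5744.681ms=18b +191.489ms=3/5b
11) 5936.17ms=93/5b +191.489ms=3/5b
12) 6127.66ms=96/5b +382.979ms=6/5b
13) 6510.638ms=102/5b +382.979ms=6/5b
14) 6893.617ms=108/5b +382.979ms=6/5b
15) 7276.596ms=114/5b +382.979ms=6/5b
Σ=24b of 24 (188bpm 6/8) — PASS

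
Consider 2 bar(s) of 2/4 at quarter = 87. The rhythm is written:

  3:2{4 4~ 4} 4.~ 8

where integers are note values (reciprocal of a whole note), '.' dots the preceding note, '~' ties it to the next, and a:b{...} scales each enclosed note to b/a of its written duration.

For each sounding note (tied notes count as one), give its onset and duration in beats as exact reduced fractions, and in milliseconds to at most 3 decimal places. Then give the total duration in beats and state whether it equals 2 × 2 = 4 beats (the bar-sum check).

1) 0.0ms=0b +459.77ms=2/3b
2) 459.77ms=2/3b +919.54ms=4/3b
3) 1379.31ms=2b +1379.31ms=2b
Σ=4b of 4 (87bpm 2/4) — PASS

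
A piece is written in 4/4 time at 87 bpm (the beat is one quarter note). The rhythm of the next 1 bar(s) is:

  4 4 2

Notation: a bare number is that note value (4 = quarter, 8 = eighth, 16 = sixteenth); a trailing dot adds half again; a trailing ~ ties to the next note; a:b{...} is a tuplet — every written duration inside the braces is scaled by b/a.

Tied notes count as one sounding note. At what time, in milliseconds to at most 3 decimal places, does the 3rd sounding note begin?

note 3 onset = 2b = 1379.31ms

1. 0.0ms @ 0 + 689.655ms (1)
2. 689.655ms @ 1 + 689.655ms (1)
3. 1379.31ms @ 2 + 1379.31ms (2)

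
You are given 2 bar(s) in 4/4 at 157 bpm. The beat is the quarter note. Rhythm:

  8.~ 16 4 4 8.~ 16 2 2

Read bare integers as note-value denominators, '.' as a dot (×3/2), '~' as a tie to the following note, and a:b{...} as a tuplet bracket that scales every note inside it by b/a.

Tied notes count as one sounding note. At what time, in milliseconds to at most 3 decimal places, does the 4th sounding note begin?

1. 0.0ms @ 0 + 382.166ms (1)
2. 382.166ms @ 1 + 382.166ms (1)
3. 764.331ms @ 2 + 382.166ms (1)
4. 1146.497ms @ 3 + 382.166ms (1)
5. 1528.662ms @ 4 + 764.331ms (2)
6. 2292.994ms @ 6 + 764.331ms (2)

note 4 onset = 3b = 1146.497ms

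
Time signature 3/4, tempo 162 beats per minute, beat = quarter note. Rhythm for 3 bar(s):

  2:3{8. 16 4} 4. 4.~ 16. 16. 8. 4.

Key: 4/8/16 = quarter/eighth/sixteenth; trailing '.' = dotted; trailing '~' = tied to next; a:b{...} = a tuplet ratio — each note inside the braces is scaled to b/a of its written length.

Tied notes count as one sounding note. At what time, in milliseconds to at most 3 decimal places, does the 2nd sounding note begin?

1. 0.0ms @ 0 + 416.667ms (9/8)
2. 416.667ms @ 9/8 + 138.889ms (3/8)
3. 555.556ms @ 3/2 + 555.556ms (3/2)
4. 1111.111ms @ 3 + 555.556ms (3/2)
5. 1666.667ms @ 9/2 + 694.444ms (15/8)
6. 2361.111ms @ 51/8 + 138.889ms (3/8)
7. 2500.0ms @ 27/4 + 277.778ms (3/4)
8. 2777.778ms @ 15/2 + 555.556ms (3/2)

note 2 onset = 9/8b = 416.667ms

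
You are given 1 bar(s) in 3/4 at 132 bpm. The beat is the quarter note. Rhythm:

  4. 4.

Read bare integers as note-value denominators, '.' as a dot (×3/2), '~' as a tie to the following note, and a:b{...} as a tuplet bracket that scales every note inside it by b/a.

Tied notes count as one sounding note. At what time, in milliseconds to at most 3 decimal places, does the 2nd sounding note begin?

1. 0.0ms @ 0 + 681.818ms (3/2)
2. 681.818ms @ 3/2 + 681.818ms (3/2)

note 2 onset = 3/2b = 681.818ms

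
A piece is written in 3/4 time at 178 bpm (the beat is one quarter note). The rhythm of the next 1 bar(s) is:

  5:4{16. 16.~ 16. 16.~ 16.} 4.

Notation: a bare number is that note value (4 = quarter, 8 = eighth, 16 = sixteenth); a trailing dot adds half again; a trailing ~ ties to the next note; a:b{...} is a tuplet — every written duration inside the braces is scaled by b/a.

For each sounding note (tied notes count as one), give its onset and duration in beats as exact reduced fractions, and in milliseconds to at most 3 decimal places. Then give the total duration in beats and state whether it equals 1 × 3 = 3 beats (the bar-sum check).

1) 0.0ms=0b +101.124ms=3/10b
2) 101.124ms=3/10b +202.247ms=3/5b
3) 303.371ms=9/10b +202.247ms=3/5b
4) 505.618ms=3/2b +505.618ms=3/2b
Σ=3b of 3 (178bpm 3/4) — PASS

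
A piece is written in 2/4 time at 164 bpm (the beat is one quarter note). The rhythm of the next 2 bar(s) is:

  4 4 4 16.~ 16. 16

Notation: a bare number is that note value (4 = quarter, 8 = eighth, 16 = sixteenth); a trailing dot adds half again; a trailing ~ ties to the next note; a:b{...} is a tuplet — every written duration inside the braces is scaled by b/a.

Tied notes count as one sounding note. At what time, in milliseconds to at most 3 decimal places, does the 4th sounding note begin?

1. 0.0ms @ 0 + 365.854ms (1)
2. 365.854ms @ 1 + 365.854ms (1)
3. 731.707ms @ 2 + 365.854ms (1)
4. 1097.561ms @ 3 + 274.39ms (3/4)
5. 1371.951ms @ 15/4 + 91.463ms (1/4)

note 4 onset = 3b = 1097.561ms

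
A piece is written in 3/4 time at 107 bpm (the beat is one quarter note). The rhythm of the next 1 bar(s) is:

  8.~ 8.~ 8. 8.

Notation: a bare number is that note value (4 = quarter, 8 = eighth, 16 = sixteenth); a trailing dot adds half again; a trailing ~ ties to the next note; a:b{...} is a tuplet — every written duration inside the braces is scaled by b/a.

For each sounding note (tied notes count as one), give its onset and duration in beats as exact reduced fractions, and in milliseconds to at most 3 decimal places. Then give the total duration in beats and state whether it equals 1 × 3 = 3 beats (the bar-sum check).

1) 0.0ms=0b +1261.682ms=9/4b
2) 1261.682ms=9/4b +420.561ms=3/4b
Σ=3b of 3 (107bpm 3/4) — PASS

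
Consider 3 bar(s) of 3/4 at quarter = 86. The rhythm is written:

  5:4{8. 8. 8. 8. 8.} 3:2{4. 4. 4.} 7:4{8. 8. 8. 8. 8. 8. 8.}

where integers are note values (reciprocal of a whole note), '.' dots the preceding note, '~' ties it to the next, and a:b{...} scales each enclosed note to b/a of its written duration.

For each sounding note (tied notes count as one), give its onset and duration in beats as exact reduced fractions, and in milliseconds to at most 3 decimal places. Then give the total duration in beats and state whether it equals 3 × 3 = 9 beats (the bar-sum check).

1) 0.0ms=0b +418.605ms=3/5b
2) 418.605ms=3/5b +418.605ms=3/5b
3) 837.209ms=6/5b +418.605ms=3/5b
4) 1255.814ms=9/5b +418.605ms=3/5b
5) 1674.419ms=12/5b +418.605ms=3/5b
6) 2093.023ms=3b +697.674ms=1b
7) 2790.698ms=4b +697.674ms=1b
8) 3488.372ms=5b +697.674ms=1b
9) 4186.047ms=6b +299.003ms=3/7b
10) 4485.05ms=45/7b +299.003ms=3/7b
11) 4784.053ms=48/7b +299.003ms=3/7b
12) 5083.056ms=51/7b +299.003ms=3/7b
13) 5382.06ms=54/7b +299.003ms=3/7b
14) 5681.063ms=57/7b +299.003ms=3/7b
15) 5980.066ms=60/7b +299.003ms=3/7b
Σ=9b of 9 (86bpm 3/4) — PASS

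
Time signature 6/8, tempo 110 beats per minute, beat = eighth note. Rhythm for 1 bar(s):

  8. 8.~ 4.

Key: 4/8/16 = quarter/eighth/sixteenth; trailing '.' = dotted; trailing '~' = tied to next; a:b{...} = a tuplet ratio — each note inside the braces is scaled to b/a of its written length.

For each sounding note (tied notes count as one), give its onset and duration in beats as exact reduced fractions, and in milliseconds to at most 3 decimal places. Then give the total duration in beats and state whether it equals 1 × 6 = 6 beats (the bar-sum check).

1) 0.0ms=0b +818.182ms=3/2b
2) 818.182ms=3/2b +2454.545ms=9/2b
Σ=6b of 6 (110bpm 6/8) — PASS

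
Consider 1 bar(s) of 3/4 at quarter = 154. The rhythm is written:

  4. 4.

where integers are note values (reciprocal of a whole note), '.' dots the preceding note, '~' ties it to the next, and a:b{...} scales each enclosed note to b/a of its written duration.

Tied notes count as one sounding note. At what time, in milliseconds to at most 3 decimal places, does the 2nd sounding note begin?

note 2 onset = 3/2b = 584.416ms

1. 0.0ms @ 0 + 584.416ms (3/2)
2. 584.416ms @ 3/2 + 584.416ms (3/2)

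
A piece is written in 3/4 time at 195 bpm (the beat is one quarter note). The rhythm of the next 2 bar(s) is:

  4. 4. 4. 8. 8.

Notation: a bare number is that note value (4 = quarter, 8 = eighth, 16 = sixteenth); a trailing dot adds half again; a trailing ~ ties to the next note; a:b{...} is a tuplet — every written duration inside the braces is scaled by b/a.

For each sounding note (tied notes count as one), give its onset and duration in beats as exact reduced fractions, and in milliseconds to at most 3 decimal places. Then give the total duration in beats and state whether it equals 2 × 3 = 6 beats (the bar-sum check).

1) 0.0ms=0b +461.538ms=3/2b
2) 461.538ms=3/2b +461.538ms=3/2b
3) 923.077ms=3b +461.538ms=3/2b
4) 1384.615ms=9/2b +230.769ms=3/4b
5) 1615.385ms=21/4b +230.769ms=3/4b
Σ=6b of 6 (195bpm 3/4) — PASS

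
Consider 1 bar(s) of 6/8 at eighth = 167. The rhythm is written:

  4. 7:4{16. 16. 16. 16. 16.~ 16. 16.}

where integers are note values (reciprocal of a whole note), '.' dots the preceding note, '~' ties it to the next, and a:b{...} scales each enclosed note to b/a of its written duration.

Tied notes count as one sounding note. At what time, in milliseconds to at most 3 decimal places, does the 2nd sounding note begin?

1. 0.0ms @ 0 + 1077.844ms (3)
2. 1077.844ms @ 3 + 153.978ms (3/7)
3. 1231.822ms @ 24/7 + 153.978ms (3/7)
4. 1385.8ms @ 27/7 + 153.978ms (3/7)
5. 1539.778ms @ 30/7 + 153.978ms (3/7)
6. 1693.755ms @ 33/7 + 307.956ms (6/7)
7. 2001.711ms @ 39/7 + 153.978ms (3/7)

note 2 onset = 3b = 1077.844ms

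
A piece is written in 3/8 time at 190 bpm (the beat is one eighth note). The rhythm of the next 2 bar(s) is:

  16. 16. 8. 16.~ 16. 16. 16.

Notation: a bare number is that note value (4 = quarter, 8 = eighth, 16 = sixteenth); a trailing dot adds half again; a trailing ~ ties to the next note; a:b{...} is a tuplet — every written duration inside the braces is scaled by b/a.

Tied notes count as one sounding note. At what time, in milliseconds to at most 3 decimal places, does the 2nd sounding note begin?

note 2 onset = 3/4b = 236.842ms

1. 0.0ms @ 0 + 236.842ms (3/4)
2. 236.842ms @ 3/4 + 236.842ms (3/4)
3. 473.684ms @ 3/2 + 473.684ms (3/2)
4. 947.368ms @ 3 + 473.684ms (3/2)
5. 1421.053ms @ 9/2 + 236.842ms (3/4)
6. 1657.895ms @ 21/4 + 236.842ms (3/4)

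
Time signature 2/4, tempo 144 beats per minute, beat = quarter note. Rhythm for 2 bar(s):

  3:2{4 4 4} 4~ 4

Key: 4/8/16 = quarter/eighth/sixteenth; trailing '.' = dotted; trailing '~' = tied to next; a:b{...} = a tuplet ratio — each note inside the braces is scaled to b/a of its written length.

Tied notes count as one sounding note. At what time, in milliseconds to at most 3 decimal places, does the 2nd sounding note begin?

1. 0.0ms @ 0 + 277.778ms (2/3)
2. 277.778ms @ 2/3 + 277.778ms (2/3)
3. 555.556ms @ 4/3 + 277.778ms (2/3)
4. 833.333ms @ 2 + 833.333ms (2)

note 2 onset = 2/3b = 277.778ms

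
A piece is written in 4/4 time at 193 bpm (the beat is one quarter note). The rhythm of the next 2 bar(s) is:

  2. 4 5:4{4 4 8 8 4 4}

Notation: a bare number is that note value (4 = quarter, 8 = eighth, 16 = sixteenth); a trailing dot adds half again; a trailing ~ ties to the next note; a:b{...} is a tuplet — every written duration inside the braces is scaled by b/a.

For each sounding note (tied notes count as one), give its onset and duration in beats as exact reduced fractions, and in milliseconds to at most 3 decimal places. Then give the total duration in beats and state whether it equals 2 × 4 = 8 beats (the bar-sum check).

1) 0.0ms=0b +932.642ms=3b
2) 932.642ms=3b +310.881ms=1b
3) 1243.523ms=4b +248.705ms=4/5b
4) 1492.228ms=24/5b +248.705ms=4/5b
5) 1740.933ms=28/5b +124.352ms=2/5b
6) 1865.285ms=6b +124.352ms=2/5b
7) 1989.637ms=32/5b +248.705ms=4/5b
8) 2238.342ms=36/5b +248.705ms=4/5b
Σ=8b of 8 (193bpm 4/4) — PASS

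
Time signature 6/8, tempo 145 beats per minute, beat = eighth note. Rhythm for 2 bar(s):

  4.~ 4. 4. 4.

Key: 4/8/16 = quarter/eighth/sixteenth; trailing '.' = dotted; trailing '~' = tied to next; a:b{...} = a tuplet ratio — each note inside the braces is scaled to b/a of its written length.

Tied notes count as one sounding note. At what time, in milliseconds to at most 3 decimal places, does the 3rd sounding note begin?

note 3 onset = 9b = 3724.138ms

1. 0.0ms @ 0 + 2482.759ms (6)
2. 2482.759ms @ 6 + 1241.379ms (3)
3. 3724.138ms @ 9 + 1241.379ms (3)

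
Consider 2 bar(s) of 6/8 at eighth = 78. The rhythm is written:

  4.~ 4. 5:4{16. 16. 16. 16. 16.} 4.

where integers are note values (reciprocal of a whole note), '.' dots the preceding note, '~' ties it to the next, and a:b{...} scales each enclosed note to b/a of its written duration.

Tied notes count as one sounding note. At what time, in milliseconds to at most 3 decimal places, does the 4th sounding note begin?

note 4 onset = 36/5b = 5538.462ms

1. 0.0ms @ 0 + 4615.385ms (6)
2. 4615.385ms @ 6 + 461.538ms (3/5)
3. 5076.923ms @ 33/5 + 461.538ms (3/5)
4. 5538.462ms @ 36/5 + 461.538ms (3/5)
5. 6000.0ms @ 39/5 + 461.538ms (3/5)
6. 6461.538ms @ 42/5 + 461.538ms (3/5)
7. 6923.077ms @ 9 + 2307.692ms (3)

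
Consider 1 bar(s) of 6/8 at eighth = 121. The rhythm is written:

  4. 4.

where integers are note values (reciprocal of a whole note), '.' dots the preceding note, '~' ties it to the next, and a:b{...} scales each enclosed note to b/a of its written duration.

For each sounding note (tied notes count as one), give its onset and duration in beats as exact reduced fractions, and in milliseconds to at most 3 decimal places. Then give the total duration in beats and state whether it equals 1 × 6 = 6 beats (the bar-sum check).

1) 0.0ms=0b +1487.603ms=3b
2) 1487.603ms=3b +1487.603ms=3b
Σ=6b of 6 (121bpm 6/8) — PASS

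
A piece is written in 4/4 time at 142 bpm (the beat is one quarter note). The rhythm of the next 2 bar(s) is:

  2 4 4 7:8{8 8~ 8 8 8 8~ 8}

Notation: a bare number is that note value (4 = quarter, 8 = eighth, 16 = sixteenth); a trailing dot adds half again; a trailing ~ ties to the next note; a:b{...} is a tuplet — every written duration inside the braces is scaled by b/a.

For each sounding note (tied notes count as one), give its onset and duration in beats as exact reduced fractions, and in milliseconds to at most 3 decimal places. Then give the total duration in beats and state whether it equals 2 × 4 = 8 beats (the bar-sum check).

1) 0.0ms=0b +845.07ms=2b
2) 845.07ms=2b +422.535ms=1b
3) 1267.606ms=3b +422.535ms=1b
4) 1690.141ms=4b +241.449ms=4/7b
5) 1931.59ms=32/7b +482.897ms=8/7b
6) 2414.487ms=40/7b +241.449ms=4/7b
7) 2655.936ms=44/7b +241.449ms=4/7b
8) 2897.384ms=48/7b +482.897ms=8/7b
Σ=8b of 8 (142bpm 4/4) — PASS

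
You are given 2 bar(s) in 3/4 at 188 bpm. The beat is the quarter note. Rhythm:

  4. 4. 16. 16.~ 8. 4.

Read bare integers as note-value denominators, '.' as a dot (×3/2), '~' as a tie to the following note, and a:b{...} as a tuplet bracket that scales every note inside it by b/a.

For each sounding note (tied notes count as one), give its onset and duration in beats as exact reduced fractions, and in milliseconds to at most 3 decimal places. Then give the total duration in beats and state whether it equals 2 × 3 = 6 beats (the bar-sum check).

1) 0.0ms=0b +478.723ms=3/2b
2) 478.723ms=3/2b +478.723ms=3/2b
3) 957.447ms=3b +119.681ms=3/8b
4) 1077.128ms=27/8b +359.043ms=9/8b
5) 1436.17ms=9/2b +478.723ms=3/2b
Σ=6b of 6 (188bpm 3/4) — PASS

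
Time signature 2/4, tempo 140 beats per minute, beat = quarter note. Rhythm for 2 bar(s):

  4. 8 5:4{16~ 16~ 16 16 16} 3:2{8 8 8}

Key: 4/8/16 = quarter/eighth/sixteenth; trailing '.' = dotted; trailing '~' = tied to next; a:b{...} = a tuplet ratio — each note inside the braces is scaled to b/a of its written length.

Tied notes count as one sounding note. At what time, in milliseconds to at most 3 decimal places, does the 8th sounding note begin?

1. 0.0ms @ 0 + 642.857ms (3/2)
2. 642.857ms @ 3/2 + 214.286ms (1/2)
3. 857.143ms @ 2 + 257.143ms (3/5)
4. 1114.286ms @ 13/5 + 85.714ms (1/5)
5. 1200.0ms @ 14/5 + 85.714ms (1/5)
6. 1285.714ms @ 3 + 142.857ms (1/3)
7. 1428.571ms @ 10/3 + 142.857ms (1/3)
8. 1571.429ms @ 11/3 + 142.857ms (1/3)

note 8 onset = 11/3b = 1571.429ms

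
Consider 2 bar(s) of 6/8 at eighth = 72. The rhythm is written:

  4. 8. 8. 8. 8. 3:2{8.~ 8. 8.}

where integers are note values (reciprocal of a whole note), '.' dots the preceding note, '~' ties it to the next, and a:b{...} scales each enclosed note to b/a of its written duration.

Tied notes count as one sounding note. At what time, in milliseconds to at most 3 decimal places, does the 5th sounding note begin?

note 5 onset = 15/2b = 6250.0ms

1. 0.0ms @ 0 + 2500.0ms (3)
2. 2500.0ms @ 3 + 1250.0ms (3/2)
3. 3750.0ms @ 9/2 + 1250.0ms (3/2)
4. 5000.0ms @ 6 + 1250.0ms (3/2)
5. 6250.0ms @ 15/2 + 1250.0ms (3/2)
6. 7500.0ms @ 9 + 1666.667ms (2)
7. 9166.667ms @ 11 + 833.333ms (1)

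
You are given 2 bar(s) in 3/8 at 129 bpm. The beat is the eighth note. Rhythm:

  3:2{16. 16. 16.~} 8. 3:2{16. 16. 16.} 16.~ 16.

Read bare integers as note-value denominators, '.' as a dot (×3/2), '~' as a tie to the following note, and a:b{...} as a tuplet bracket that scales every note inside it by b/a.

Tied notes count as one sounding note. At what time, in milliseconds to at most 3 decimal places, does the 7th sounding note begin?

note 7 onset = 9/2b = 2093.023ms

1. 0.0ms @ 0 + 232.558ms (1/2)
2. 232.558ms @ 1/2 + 232.558ms (1/2)
3. 465.116ms @ 1 + 930.233ms (2)
4. 1395.349ms @ 3 + 232.558ms (1/2)
5. 1627.907ms @ 7/2 + 232.558ms (1/2)
6. 1860.465ms @ 4 + 232.558ms (1/2)
7. 2093.023ms @ 9/2 + 697.674ms (3/2)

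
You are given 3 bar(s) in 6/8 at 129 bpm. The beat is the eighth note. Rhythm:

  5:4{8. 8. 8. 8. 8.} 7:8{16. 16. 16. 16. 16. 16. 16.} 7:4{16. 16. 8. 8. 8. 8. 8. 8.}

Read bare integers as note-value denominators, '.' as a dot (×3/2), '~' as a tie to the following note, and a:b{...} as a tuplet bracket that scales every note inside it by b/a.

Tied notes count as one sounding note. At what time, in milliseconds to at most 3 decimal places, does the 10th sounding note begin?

1. 0.0ms @ 0 + 558.14ms (6/5)
2. 558.14ms @ 6/5 + 558.14ms (6/5)
3. 1116.279ms @ 12/5 + 558.14ms (6/5)
4. 1674.419ms @ 18/5 + 558.14ms (6/5)
5. 2232.558ms @ 24/5 + 558.14ms (6/5)
6. 2790.698ms @ 6 + 398.671ms (6/7)
7. 3189.369ms @ 48/7 + 398.671ms (6/7)
8. 3588.04ms @ 54/7 + 398.671ms (6/7)
9. 3986.711ms @ 60/7 + 398.671ms (6/7)
10. 4385.382ms @ 66/7 + 398.671ms (6/7)
11. 4784.053ms @ 72/7 + 398.671ms (6/7)
12. 5182.724ms @ 78/7 + 398.671ms (6/7)
13. 5581.395ms @ 12 + 199.336ms (3/7)
14. 5780.731ms @ 87/7 + 199.336ms (3/7)
15. 5980.066ms @ 90/7 + 398.671ms (6/7)
16. 6378.738ms @ 96/7 + 398.671ms (6/7)
17. 6777.409ms @ 102/7 + 398.671ms (6/7)
18. 7176.08ms @ 108/7 + 398.671ms (6/7)
19. 7574.751ms @ 114/7 + 398.671ms (6/7)
20. 7973.422ms @ 120/7 + 398.671ms (6/7)

note 10 onset = 66/7b = 4385.382ms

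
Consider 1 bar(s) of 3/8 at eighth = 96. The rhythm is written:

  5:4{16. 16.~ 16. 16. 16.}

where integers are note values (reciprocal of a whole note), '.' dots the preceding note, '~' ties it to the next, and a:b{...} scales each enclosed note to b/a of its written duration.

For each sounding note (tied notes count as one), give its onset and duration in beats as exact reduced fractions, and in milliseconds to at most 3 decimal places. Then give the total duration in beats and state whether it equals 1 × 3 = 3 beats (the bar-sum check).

1) 0.0ms=0b +375.0ms=3/5b
2) 375.0ms=3/5b +750.0ms=6/5b
3) 1125.0ms=9/5b +375.0ms=3/5b
4) 1500.0ms=12/5b +375.0ms=3/5b
Σ=3b of 3 (96bpm 3/8) — PASS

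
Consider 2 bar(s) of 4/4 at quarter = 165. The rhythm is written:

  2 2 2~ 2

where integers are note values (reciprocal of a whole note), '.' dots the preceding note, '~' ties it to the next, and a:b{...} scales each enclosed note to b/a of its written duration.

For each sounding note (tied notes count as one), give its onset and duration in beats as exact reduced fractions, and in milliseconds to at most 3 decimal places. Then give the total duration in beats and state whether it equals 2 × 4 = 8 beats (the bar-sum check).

1) 0.0ms=0b +727.273ms=2b
2) 727.273ms=2b +727.273ms=2b
3) 1454.545ms=4b +1454.545ms=4b
Σ=8b of 8 (165bpm 4/4) — PASS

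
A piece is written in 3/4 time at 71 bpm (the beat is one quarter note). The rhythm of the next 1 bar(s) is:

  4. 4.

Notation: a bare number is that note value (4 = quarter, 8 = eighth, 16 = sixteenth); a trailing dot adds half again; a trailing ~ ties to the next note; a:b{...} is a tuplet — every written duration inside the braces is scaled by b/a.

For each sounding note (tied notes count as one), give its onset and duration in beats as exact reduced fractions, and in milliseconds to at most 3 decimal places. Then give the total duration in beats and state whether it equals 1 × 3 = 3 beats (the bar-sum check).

1) 0.0ms=0b +1267.606ms=3/2b
2) 1267.606ms=3/2b +1267.606ms=3/2b
Σ=3b of 3 (71bpm 3/4) — PASS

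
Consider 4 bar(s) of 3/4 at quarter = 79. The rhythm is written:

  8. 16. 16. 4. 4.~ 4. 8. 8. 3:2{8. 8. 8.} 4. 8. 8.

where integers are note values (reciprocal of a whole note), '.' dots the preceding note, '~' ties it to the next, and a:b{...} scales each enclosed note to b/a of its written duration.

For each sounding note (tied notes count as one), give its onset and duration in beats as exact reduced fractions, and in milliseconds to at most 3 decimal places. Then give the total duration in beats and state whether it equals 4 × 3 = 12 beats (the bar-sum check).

1) 0.0ms=0b +569.62ms=3/4b
2) 569.62ms=3/4b +284.81ms=3/8b
3) 854.43ms=9/8b +284.81ms=3/8b
4) 1139.241ms=3/2b +1139.241ms=3/2b
5) 2278.481ms=3b +2278.481ms=3b
6) 4556.962ms=6b +569.62ms=3/4b
7) 5126.582ms=27/4b +569.62ms=3/4b
8) 5696.203ms=15/2b +379.747ms=1/2b
9) 6075.949ms=8b +379.747ms=1/2b
10) 6455.696ms=17/2b +379.747ms=1/2b
11) 6835.443ms=9b +1139.241ms=3/2b
12) 7974.684ms=21/2b +569.62ms=3/4b
13) 8544.304ms=45/4b +569.62ms=3/4b
Σ=12b of 12 (79bpm 3/4) — PASS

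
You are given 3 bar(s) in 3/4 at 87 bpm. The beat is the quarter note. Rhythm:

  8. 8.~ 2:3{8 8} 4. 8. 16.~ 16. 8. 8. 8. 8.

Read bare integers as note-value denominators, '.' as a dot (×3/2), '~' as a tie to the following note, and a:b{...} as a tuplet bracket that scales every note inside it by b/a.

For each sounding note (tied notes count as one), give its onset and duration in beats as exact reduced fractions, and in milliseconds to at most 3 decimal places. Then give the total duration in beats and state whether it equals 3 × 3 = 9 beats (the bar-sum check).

1) 0.0ms=0b +517.241ms=3/4b
2) 517.241ms=3/4b +1034.483ms=3/2b
3) 1551.724ms=9/4b +517.241ms=3/4b
4) 2068.966ms=3b +1034.483ms=3/2b
5) 3103.448ms=9/2b +517.241ms=3/4b
6) 3620.69ms=21/4b +517.241ms=3/4b
7) 4137.931ms=6b +517.241ms=3/4b
8) 4655.172ms=27/4b +517.241ms=3/4b
9) 5172.414ms=15/2b +517.241ms=3/4b
10) 5689.655ms=33/4b +517.241ms=3/4b
Σ=9b of 9 (87bpm 3/4) — PASS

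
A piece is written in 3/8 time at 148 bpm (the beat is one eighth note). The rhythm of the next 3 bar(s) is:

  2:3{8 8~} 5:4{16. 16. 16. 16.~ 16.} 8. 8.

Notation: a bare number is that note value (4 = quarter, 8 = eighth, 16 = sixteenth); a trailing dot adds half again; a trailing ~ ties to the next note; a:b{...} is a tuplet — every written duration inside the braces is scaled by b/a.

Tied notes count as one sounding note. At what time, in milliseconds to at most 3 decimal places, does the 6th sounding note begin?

note 6 onset = 6b = 2432.432ms

1. 0.0ms @ 0 + 608.108ms (3/2)
2. 608.108ms @ 3/2 + 851.351ms (21/10)
3. 1459.459ms @ 18/5 + 243.243ms (3/5)
4. 1702.703ms @ 21/5 + 243.243ms (3/5)
5. 1945.946ms @ 24/5 + 486.486ms (6/5)
6. 2432.432ms @ 6 + 608.108ms (3/2)
7. 3040.541ms @ 15/2 + 608.108ms (3/2)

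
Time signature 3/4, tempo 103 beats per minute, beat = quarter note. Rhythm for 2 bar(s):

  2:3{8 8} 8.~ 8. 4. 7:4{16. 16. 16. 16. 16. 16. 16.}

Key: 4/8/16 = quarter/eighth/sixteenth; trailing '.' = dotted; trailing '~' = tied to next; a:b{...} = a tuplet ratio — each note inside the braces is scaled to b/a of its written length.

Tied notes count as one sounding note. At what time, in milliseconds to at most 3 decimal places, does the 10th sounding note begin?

1. 0.0ms @ 0 + 436.893ms (3/4)
2. 436.893ms @ 3/4 + 436.893ms (3/4)
3. 873.786ms @ 3/2 + 873.786ms (3/2)
4. 1747.573ms @ 3 + 873.786ms (3/2)
5. 2621.359ms @ 9/2 + 124.827ms (3/14)
6. 2746.186ms @ 33/7 + 124.827ms (3/14)
7. 2871.012ms @ 69/14 + 124.827ms (3/14)
8. 2995.839ms @ 36/7 + 124.827ms (3/14)
9. 3120.666ms @ 75/14 + 124.827ms (3/14)
10. 3245.492ms @ 39/7 + 124.827ms (3/14)
11. 3370.319ms @ 81/14 + 124.827ms (3/14)

note 10 onset = 39/7b = 3245.492ms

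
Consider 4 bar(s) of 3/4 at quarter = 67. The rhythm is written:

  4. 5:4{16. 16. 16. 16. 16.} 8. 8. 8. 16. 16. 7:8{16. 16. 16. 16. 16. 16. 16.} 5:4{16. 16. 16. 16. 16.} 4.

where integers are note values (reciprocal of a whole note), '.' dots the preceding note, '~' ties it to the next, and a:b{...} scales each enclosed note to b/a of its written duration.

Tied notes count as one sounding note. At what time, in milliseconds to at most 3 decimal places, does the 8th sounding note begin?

1. 0.0ms @ 0 + 1343.284ms (3/2)
2. 1343.284ms @ 3/2 + 268.657ms (3/10)
3. 1611.94ms @ 9/5 + 268.657ms (3/10)
4. 1880.597ms @ 21/10 + 268.657ms (3/10)
5. 2149.254ms @ 12/5 + 268.657ms (3/10)
6. 2417.91ms @ 27/10 + 268.657ms (3/10)
7. 2686.567ms @ 3 + 671.642ms (3/4)
8. 3358.209ms @ 15/4 + 671.642ms (3/4)
9. 4029.851ms @ 9/2 + 671.642ms (3/4)
10. 4701.493ms @ 21/4 + 335.821ms (3/8)
11. 5037.313ms @ 45/8 + 335.821ms (3/8)
12. 5373.134ms @ 6 + 383.795ms (3/7)
13. 5756.93ms @ 45/7 + 383.795ms (3/7)
14. 6140.725ms @ 48/7 + 383.795ms (3/7)
15. 6524.52ms @ 51/7 + 383.795ms (3/7)
16. 6908.316ms @ 54/7 + 383.795ms (3/7)
17. 7292.111ms @ 57/7 + 383.795ms (3/7)
18. 7675.906ms @ 60/7 + 383.795ms (3/7)
19. 8059.701ms @ 9 + 268.657ms (3/10)
20. 8328.358ms @ 93/10 + 268.657ms (3/10)
21. 8597.015ms @ 48/5 + 268.657ms (3/10)
22. 8865.672ms @ 99/10 + 268.657ms (3/10)
23. 9134.328ms @ 51/5 + 268.657ms (3/10)
24. 9402.985ms @ 21/2 + 1343.284ms (3/2)

note 8 onset = 15/4b = 3358.209ms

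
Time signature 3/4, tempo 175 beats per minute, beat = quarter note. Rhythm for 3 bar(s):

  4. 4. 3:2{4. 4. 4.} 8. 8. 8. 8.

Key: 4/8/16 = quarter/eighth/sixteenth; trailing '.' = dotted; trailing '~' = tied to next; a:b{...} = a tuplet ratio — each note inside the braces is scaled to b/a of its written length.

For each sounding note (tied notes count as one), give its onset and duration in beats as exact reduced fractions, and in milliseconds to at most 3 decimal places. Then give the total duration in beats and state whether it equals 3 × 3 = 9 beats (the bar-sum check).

1) 0.0ms=0b +514.286ms=3/2b
2) 514.286ms=3/2b +514.286ms=3/2b
3) 1028.571ms=3b +342.857ms=1b
4) 1371.429ms=4b +342.857ms=1b
5) 1714.286ms=5b +342.857ms=1b
6) 2057.143ms=6b +257.143ms=3/4b
7) 2314.286ms=27/4b +257.143ms=3/4b
8) 2571.429ms=15/2b +257.143ms=3/4b
9) 2828.571ms=33/4b +257.143ms=3/4b
Σ=9b of 9 (175bpm 3/4) — PASS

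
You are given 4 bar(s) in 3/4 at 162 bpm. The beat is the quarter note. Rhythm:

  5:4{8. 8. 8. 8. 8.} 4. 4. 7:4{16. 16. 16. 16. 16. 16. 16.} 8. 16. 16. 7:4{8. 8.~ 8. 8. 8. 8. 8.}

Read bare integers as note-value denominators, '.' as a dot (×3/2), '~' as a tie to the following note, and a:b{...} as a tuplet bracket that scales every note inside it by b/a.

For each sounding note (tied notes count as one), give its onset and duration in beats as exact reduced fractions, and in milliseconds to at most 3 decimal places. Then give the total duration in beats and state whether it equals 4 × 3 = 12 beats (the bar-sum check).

1) 0.0ms=0b +222.222ms=3/5b
2) 222.222ms=3/5b +222.222ms=3/5b
3) 444.444ms=6/5b +222.222ms=3/5b
4) 666.667ms=9/5b +222.222ms=3/5b
5) 888.889ms=12/5b +222.222ms=3/5b
6) 1111.111ms=3b +555.556ms=3/2b
7) 1666.667ms=9/2b +555.556ms=3/2b
8) 2222.222ms=6b +79.365ms=3/14b
9) 2301.587ms=87/14b +79.365ms=3/14b
10) 2380.952ms=45/7b +79.365ms=3/14b
11) 2460.317ms=93/14b +79.365ms=3/14b
12) 2539.683ms=48/7b +79.365ms=3/14b
13) 2619.048ms=99/14b +79.365ms=3/14b
14) 2698.413ms=51/7b +79.365ms=3/14b
15) 2777.778ms=15/2b +277.778ms=3/4b
16) 3055.556ms=33/4b +138.889ms=3/8b
17) 3194.444ms=69/8b +138.889ms=3/8b
18) 3333.333ms=9b +158.73ms=3/7b
19) 3492.063ms=66/7b +317.46ms=6/7b
20) 3809.524ms=72/7b +158.73ms=3/7b
21) 3968.254ms=75/7b +158.73ms=3/7b
22) 4126.984ms=78/7b +158.73ms=3/7b
23) 4285.714ms=81/7b +158.73ms=3/7b
Σ=12b of 12 (162bpm 3/4) — PASS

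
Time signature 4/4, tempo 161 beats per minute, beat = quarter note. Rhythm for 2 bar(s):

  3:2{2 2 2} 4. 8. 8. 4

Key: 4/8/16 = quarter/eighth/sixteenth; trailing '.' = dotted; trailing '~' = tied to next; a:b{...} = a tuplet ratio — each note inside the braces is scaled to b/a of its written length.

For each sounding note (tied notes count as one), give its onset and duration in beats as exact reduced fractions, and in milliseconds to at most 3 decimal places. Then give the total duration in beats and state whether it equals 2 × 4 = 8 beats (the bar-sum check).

1) 0.0ms=0b +496.894ms=4/3b
2) 496.894ms=4/3b +496.894ms=4/3b
3) 993.789ms=8/3b +496.894ms=4/3b
4) 1490.683ms=4b +559.006ms=3/2b
5) 2049.689ms=11/2b +279.503ms=3/4b
6) 2329.193ms=25/4b +279.503ms=3/4b
7) 2608.696ms=7b +372.671ms=1b
Σ=8b of 8 (161bpm 4/4) — PASS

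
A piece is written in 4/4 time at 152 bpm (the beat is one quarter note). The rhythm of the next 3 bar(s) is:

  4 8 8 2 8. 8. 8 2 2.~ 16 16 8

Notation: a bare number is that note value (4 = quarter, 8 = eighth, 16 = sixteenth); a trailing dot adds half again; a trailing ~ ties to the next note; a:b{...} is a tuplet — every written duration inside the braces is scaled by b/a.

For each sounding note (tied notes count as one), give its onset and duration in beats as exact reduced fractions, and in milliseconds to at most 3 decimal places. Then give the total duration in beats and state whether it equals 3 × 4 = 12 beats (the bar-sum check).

1) 0.0ms=0b +394.737ms=1b
2) 394.737ms=1b +197.368ms=1/2b
3) 592.105ms=3/2b +197.368ms=1/2b
4) 789.474ms=2b +789.474ms=2b
5) 1578.947ms=4b +296.053ms=3/4b
6) 1875.0ms=19/4b +296.053ms=3/4b
7) 2171.053ms=11/2b +197.368ms=1/2b
8) 2368.421ms=6b +789.474ms=2b
9) 3157.895ms=8b +1282.895ms=13/4b
10) 4440.789ms=45/4b +98.684ms=1/4b
11) 4539.474ms=23/2b +197.368ms=1/2b
Σ=12b of 12 (152bpm 4/4) — PASS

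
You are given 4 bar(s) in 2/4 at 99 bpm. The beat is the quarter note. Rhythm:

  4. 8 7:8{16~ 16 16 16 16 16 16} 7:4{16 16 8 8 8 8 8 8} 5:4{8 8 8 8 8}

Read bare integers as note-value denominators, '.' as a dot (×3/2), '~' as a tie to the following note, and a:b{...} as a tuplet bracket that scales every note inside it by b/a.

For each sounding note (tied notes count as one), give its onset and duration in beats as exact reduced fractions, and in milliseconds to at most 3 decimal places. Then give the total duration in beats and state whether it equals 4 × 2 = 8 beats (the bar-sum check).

1) 0.0ms=0b +909.091ms=3/2b
2) 909.091ms=3/2b +303.03ms=1/2b
3) 1212.121ms=2b +346.32ms=4/7b
4) 1558.442ms=18/7b +173.16ms=2/7b
5) 1731.602ms=20/7b +173.16ms=2/7b
6) 1904.762ms=22/7b +173.16ms=2/7b
7) 2077.922ms=24/7b +173.16ms=2/7b
8) 2251.082ms=26/7b +173.16ms=2/7b
9) 2424.242ms=4b +86.58ms=1/7b
10) 2510.823ms=29/7b +86.58ms=1/7b
11) 2597.403ms=30/7b +173.16ms=2/7b
12) 2770.563ms=32/7b +173.16ms=2/7b
13) 2943.723ms=34/7b +173.16ms=2/7b
14) 3116.883ms=36/7b +173.16ms=2/7b
15) 3290.043ms=38/7b +173.16ms=2/7b
16) 3463.203ms=40/7b +173.16ms=2/7b
17) 3636.364ms=6b +242.424ms=2/5b
18) 3878.788ms=32/5b +242.424ms=2/5b
19) 4121.212ms=34/5b +242.424ms=2/5b
20) 4363.636ms=36/5b +242.424ms=2/5b
21) 4606.061ms=38/5b +242.424ms=2/5b
Σ=8b of 8 (99bpm 2/4) — PASS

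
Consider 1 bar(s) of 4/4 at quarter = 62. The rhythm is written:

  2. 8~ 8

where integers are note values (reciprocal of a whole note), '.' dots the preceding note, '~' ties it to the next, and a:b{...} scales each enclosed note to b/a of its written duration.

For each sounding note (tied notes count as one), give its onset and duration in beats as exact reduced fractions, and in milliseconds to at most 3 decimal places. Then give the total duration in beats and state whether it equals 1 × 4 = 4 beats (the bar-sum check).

1) 0.0ms=0b +2903.226ms=3b
2) 2903.226ms=3b +967.742ms=1b
Σ=4b of 4 (62bpm 4/4) — PASS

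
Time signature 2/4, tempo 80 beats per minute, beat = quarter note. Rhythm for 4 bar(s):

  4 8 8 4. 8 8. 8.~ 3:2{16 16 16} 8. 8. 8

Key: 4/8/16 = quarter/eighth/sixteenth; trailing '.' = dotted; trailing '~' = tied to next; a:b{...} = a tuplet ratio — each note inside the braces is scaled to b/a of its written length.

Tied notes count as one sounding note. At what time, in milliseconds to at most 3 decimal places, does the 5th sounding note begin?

note 5 onset = 7/2b = 2625.0ms

1. 0.0ms @ 0 + 750.0ms (1)
2. 750.0ms @ 1 + 375.0ms (1/2)
3. 1125.0ms @ 3/2 + 375.0ms (1/2)
4. 1500.0ms @ 2 + 1125.0ms (3/2)
5. 2625.0ms @ 7/2 + 375.0ms (1/2)
6. 3000.0ms @ 4 + 562.5ms (3/4)
7. 3562.5ms @ 19/4 + 687.5ms (11/12)
8. 4250.0ms @ 17/3 + 125.0ms (1/6)
9. 4375.0ms @ 35/6 + 125.0ms (1/6)
10. 4500.0ms @ 6 + 562.5ms (3/4)
11. 5062.5ms @ 27/4 + 562.5ms (3/4)
12. 5625.0ms @ 15/2 + 375.0ms (1/2)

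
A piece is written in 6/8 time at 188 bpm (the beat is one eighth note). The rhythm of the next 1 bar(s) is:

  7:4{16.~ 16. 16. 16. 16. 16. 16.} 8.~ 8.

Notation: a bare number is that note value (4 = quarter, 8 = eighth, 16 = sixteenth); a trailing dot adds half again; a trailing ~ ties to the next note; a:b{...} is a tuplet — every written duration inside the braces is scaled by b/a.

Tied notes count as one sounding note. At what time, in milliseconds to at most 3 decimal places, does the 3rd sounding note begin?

note 3 onset = 9/7b = 410.334ms

1. 0.0ms @ 0 + 273.556ms (6/7)
2. 273.556ms @ 6/7 + 136.778ms (3/7)
3. 410.334ms @ 9/7 + 136.778ms (3/7)
4. 547.112ms @ 12/7 + 136.778ms (3/7)
5. 683.891ms @ 15/7 + 136.778ms (3/7)
6. 820.669ms @ 18/7 + 136.778ms (3/7)
7. 957.447ms @ 3 + 957.447ms (3)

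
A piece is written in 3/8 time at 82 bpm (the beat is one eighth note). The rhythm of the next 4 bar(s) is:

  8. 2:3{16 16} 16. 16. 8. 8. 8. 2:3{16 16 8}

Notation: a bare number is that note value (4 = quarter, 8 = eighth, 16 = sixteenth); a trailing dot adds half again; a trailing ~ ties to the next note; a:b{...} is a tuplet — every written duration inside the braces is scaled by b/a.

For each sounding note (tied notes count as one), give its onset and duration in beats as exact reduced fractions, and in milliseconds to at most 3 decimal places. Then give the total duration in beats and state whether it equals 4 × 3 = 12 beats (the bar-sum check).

1) 0.0ms=0b +1097.561ms=3/2b
2) 1097.561ms=3/2b +548.78ms=3/4b
3) 1646.341ms=9/4b +548.78ms=3/4b
4) 2195.122ms=3b +548.78ms=3/4b
5) 2743.902ms=15/4b +548.78ms=3/4b
6) 3292.683ms=9/2b +1097.561ms=3/2b
7) 4390.244ms=6b +1097.561ms=3/2b
8) 5487.805ms=15/2b +1097.561ms=3/2b
9) 6585.366ms=9b +548.78ms=3/4b
10) 7134.146ms=39/4b +548.78ms=3/4b
11) 7682.927ms=21/2b +1097.561ms=3/2b
Σ=12b of 12 (82bpm 3/8) — PASS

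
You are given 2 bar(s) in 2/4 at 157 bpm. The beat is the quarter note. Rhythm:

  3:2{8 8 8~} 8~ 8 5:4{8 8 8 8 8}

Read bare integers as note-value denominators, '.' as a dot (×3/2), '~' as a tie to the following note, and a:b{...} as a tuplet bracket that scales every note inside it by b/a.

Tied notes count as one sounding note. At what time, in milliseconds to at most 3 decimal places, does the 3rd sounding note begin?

1. 0.0ms @ 0 + 127.389ms (1/3)
2. 127.389ms @ 1/3 + 127.389ms (1/3)
3. 254.777ms @ 2/3 + 509.554ms (4/3)
4. 764.331ms @ 2 + 152.866ms (2/5)
5. 917.197ms @ 12/5 + 152.866ms (2/5)
6. 1070.064ms @ 14/5 + 152.866ms (2/5)
7. 1222.93ms @ 16/5 + 152.866ms (2/5)
8. 1375.796ms @ 18/5 + 152.866ms (2/5)

note 3 onset = 2/3b = 254.777ms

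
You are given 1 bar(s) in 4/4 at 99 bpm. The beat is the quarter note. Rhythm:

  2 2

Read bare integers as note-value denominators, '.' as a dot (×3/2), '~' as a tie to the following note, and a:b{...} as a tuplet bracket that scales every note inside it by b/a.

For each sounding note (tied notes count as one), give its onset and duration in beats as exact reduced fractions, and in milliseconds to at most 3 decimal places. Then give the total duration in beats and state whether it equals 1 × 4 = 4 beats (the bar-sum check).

1) 0.0ms=0b +1212.121ms=2b
2) 1212.121ms=2b +1212.121ms=2b
Σ=4b of 4 (99bpm 4/4) — PASS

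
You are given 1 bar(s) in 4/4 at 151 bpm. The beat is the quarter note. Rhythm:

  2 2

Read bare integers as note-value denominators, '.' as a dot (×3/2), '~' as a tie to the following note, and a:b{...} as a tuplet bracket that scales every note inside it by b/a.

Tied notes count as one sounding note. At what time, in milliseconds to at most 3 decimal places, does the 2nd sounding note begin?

1. 0.0ms @ 0 + 794.702ms (2)
2. 794.702ms @ 2 + 794.702ms (2)

note 2 onset = 2b = 794.702ms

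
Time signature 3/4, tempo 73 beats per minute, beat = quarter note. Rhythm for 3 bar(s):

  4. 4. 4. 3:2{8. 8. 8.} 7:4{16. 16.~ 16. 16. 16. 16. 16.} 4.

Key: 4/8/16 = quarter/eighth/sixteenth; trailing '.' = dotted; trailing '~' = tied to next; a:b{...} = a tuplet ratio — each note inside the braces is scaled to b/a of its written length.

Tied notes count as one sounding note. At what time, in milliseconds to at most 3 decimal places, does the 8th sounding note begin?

1. 0.0ms @ 0 + 1232.877ms (3/2)
2. 1232.877ms @ 3/2 + 1232.877ms (3/2)
3. 2465.753ms @ 3 + 1232.877ms (3/2)
4. 3698.63ms @ 9/2 + 410.959ms (1/2)
5. 4109.589ms @ 5 + 410.959ms (1/2)
6. 4520.548ms @ 11/2 + 410.959ms (1/2)
7. 4931.507ms @ 6 + 176.125ms (3/14)
8. 5107.632ms @ 87/14 + 352.25ms (3/7)
9. 5459.883ms @ 93/14 + 176.125ms (3/14)
10. 5636.008ms @ 48/7 + 176.125ms (3/14)
11. 5812.133ms @ 99/14 + 176.125ms (3/14)
12. 5988.258ms @ 51/7 + 176.125ms (3/14)
13. 6164.384ms @ 15/2 + 1232.877ms (3/2)

note 8 onset = 87/14b = 5107.632ms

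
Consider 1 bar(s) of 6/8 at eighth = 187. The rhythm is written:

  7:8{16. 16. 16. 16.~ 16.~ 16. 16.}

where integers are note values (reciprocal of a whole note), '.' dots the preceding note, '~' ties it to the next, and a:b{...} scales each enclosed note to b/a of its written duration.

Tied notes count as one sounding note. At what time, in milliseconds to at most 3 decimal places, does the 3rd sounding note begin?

1. 0.0ms @ 0 + 275.019ms (6/7)
2. 275.019ms @ 6/7 + 275.019ms (6/7)
3. 550.038ms @ 12/7 + 275.019ms (6/7)
4. 825.057ms @ 18/7 + 825.057ms (18/7)
5. 1650.115ms @ 36/7 + 275.019ms (6/7)

note 3 onset = 12/7b = 550.038ms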